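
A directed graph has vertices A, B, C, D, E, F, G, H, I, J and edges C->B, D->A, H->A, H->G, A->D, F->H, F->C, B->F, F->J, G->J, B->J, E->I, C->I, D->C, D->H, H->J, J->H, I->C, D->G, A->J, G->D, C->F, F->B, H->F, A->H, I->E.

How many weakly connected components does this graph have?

From A: component {A, B, C, D, E, F, G, H, I, J}.
That's 1 component.

1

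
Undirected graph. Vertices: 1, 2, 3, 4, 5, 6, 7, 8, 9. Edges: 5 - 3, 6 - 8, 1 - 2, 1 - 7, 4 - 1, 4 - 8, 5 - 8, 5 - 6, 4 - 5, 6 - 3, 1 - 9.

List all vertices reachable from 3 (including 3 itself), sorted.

1, 2, 3, 4, 5, 6, 7, 8, 9

Start at 3.
Its neighbours: 5, 6.
Then their neighbours: 4, 8.
Then next layer: 1.
Then next layer: 2, 7, 9.
Every vertex is now reached.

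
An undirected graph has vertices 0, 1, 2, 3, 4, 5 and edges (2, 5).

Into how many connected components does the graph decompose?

5

From 0: component {0}.
From 1: component {1}.
From 2: component {2, 5}.
From 3: component {3}.
From 4: component {4}.
That's 5 components.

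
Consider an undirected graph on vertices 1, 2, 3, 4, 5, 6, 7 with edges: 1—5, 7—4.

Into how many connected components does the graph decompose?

5

From 1: component {1, 5}.
From 2: component {2}.
From 3: component {3}.
From 4: component {4, 7}.
From 6: component {6}.
That's 5 components.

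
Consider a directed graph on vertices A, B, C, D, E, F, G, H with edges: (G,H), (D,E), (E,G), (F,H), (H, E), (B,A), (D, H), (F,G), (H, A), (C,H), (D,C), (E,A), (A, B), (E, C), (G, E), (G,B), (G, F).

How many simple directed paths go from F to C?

F→G→E→C
F→G→H→E→C
F→H→E→C

3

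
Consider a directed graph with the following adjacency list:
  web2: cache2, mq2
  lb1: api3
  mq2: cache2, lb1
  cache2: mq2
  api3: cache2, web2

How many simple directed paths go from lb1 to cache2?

lb1→api3→cache2
lb1→api3→web2→cache2
lb1→api3→web2→mq2→cache2

3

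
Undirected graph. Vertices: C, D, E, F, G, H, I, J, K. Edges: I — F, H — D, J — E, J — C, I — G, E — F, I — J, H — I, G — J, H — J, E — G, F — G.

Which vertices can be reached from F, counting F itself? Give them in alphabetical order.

Start at F.
Its neighbours: E, G, I.
Then their neighbours: H, J.
Then next layer: C, D.
Nothing further is reachable.

C, D, E, F, G, H, I, J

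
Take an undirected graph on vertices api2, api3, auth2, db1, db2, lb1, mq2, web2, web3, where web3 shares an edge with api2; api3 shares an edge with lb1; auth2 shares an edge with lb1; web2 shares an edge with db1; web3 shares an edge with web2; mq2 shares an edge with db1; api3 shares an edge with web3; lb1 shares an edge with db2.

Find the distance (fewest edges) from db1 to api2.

Distance 0: db1.
Distance 1: mq2, web2.
Distance 2: web3.
Distance 3: api2, api3 — contains api2.

3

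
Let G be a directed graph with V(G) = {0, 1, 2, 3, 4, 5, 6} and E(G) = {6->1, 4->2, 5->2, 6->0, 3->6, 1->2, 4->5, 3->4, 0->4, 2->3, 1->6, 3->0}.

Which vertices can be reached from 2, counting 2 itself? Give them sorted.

Start at 2.
Its neighbours: 3.
Then their neighbours: 0, 4, 6.
Then next layer: 1, 5.
Every vertex is now reached.

0, 1, 2, 3, 4, 5, 6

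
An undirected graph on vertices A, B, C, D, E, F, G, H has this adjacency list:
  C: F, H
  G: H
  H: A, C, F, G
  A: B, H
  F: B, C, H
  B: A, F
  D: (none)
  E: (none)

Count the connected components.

3

From A: component {A, B, C, F, G, H}.
From D: component {D}.
From E: component {E}.
That's 3 components.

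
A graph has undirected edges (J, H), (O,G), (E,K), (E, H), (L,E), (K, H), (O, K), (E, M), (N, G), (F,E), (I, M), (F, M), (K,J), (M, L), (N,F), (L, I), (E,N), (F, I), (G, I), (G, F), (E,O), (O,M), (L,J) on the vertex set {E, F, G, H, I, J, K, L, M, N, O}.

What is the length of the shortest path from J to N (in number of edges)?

3

Distance 0: J.
Distance 1: H, K, L.
Distance 2: E, I, M, O.
Distance 3: F, G, N — contains N.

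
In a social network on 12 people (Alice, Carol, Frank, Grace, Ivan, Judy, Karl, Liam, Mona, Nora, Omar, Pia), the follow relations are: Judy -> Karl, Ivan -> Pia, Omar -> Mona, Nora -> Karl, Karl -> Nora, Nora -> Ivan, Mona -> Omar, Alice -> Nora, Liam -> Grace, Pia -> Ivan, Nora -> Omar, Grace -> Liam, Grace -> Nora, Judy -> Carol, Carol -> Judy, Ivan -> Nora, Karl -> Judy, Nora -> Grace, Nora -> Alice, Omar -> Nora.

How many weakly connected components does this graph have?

From Alice: component {Alice, Carol, Grace, Ivan, Judy, Karl, Liam, Mona, Nora, Omar, Pia}.
From Frank: component {Frank}.
That's 2 components.

2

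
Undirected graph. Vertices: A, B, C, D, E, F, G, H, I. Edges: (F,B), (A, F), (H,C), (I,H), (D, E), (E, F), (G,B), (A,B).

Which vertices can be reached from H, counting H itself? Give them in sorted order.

Start at H.
Its neighbours: C, I.
Nothing further is reachable.

C, H, I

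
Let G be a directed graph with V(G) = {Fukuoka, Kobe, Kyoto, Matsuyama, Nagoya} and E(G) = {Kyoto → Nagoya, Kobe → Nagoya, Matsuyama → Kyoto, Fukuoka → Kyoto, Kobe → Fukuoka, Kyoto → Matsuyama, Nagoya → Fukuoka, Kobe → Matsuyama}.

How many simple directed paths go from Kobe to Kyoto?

Kobe→Fukuoka→Kyoto
Kobe→Matsuyama→Kyoto
Kobe→Nagoya→Fukuoka→Kyoto

3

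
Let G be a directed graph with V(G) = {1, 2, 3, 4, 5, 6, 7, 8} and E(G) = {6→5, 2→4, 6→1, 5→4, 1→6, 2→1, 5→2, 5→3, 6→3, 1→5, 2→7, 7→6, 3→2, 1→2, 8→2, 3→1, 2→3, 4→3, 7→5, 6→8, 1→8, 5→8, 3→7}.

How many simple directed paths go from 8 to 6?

8→2→1→5→3→7→6
8→2→1→5→4→3→7→6
8→2→1→6
8→2→3→1→6
8→2→3→7→6
8→2→4→3→1→6
8→2→4→3→7→6
8→2→7→5→3→1→6
8→2→7→5→4→3→1→6
8→2→7→6

10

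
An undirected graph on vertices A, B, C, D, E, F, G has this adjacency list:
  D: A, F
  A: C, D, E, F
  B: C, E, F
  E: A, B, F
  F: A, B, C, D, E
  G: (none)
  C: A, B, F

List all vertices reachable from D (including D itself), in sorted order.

A, B, C, D, E, F

Start at D.
Its neighbours: A, F.
Then their neighbours: B, C, E.
Nothing further is reachable.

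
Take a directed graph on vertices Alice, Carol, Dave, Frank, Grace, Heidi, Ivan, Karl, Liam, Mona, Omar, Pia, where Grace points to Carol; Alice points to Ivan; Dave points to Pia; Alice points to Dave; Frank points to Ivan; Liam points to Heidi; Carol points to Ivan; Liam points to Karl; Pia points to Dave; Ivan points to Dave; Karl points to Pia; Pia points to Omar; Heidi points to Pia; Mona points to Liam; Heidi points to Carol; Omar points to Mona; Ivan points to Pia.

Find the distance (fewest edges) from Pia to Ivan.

6

Distance 0: Pia.
Distance 1: Dave, Omar.
Distance 2: Mona.
Distance 3: Liam.
Distance 4: Heidi, Karl.
Distance 5: Carol.
Distance 6: Ivan — contains Ivan.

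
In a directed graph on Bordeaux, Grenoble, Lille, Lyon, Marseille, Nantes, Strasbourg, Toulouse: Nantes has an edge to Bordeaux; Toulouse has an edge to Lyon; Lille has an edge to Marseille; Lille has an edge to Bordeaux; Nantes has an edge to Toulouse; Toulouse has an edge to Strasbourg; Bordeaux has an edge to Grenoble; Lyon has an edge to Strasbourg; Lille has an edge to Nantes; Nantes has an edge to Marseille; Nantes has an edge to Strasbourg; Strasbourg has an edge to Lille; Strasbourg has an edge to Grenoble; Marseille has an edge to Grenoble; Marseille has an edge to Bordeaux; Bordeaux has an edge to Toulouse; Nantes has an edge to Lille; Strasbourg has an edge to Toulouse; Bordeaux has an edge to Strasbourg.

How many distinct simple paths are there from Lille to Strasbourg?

15

Lille→Bordeaux→Strasbourg
Lille→Bordeaux→Toulouse→Lyon→Strasbourg
Lille→Bordeaux→Toulouse→Strasbourg
Lille→Marseille→Bordeaux→Strasbourg
Lille→Marseille→Bordeaux→Toulouse→Lyon→Strasbourg
Lille→Marseille→Bordeaux→Toulouse→Strasbourg
Lille→Nantes→Bordeaux→Strasbourg
Lille→Nantes→Bordeaux→Toulouse→Lyon→Strasbourg
Lille→Nantes→Bordeaux→Toulouse→Strasbourg
Lille→Nantes→Marseille→Bordeaux→Strasbourg
Lille→Nantes→Marseille→Bordeaux→Toulouse→Lyon→Strasbourg
Lille→Nantes→Marseille→Bordeaux→Toulouse→Strasbourg
Lille→Nantes→Strasbourg
Lille→Nantes→Toulouse→Lyon→Strasbourg
Lille→Nantes→Toulouse→Strasbourg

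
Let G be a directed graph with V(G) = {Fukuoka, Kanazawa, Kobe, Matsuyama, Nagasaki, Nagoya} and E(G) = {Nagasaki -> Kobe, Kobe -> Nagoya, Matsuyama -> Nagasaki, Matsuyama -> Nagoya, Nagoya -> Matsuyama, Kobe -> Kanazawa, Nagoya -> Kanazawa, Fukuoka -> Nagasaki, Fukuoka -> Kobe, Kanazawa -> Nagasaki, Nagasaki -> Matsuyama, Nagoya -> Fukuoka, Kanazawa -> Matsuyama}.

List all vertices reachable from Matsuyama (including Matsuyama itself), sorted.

Fukuoka, Kanazawa, Kobe, Matsuyama, Nagasaki, Nagoya

Start at Matsuyama.
Its neighbours: Nagasaki, Nagoya.
Then their neighbours: Fukuoka, Kanazawa, Kobe.
Every vertex is now reached.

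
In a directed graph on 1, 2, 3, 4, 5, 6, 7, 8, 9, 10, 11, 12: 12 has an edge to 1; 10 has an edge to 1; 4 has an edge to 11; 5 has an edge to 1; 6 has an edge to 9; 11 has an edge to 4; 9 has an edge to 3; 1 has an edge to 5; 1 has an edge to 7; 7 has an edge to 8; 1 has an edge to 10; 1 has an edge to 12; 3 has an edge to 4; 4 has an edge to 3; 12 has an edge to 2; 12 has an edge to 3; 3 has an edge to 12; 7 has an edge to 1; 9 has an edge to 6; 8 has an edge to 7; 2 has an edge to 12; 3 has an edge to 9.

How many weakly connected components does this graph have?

From 1: component {1, 2, 3, 4, 5, 6, 7, 8, 9, 10, 11, 12}.
That's 1 component.

1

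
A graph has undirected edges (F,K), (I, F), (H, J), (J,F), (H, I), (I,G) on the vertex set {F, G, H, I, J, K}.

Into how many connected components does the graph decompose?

1

From F: component {F, G, H, I, J, K}.
That's 1 component.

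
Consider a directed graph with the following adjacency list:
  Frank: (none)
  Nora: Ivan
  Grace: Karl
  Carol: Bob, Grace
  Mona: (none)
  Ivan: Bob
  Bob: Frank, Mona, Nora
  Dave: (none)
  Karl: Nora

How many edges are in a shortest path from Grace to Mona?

Distance 0: Grace.
Distance 1: Karl.
Distance 2: Nora.
Distance 3: Ivan.
Distance 4: Bob.
Distance 5: Frank, Mona — contains Mona.

5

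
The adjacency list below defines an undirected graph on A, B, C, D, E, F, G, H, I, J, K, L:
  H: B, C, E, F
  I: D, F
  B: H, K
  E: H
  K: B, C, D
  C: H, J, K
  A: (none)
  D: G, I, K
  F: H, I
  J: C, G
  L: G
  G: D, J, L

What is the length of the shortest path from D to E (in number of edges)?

4

Distance 0: D.
Distance 1: G, I, K.
Distance 2: B, C, F, J, L.
Distance 3: H.
Distance 4: E — contains E.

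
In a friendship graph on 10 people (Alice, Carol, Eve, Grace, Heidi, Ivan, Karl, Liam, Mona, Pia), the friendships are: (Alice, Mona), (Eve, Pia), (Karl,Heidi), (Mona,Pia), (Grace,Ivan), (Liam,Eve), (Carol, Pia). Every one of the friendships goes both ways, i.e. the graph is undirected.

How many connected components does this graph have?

3

From Alice: component {Alice, Carol, Eve, Liam, Mona, Pia}.
From Grace: component {Grace, Ivan}.
From Heidi: component {Heidi, Karl}.
That's 3 components.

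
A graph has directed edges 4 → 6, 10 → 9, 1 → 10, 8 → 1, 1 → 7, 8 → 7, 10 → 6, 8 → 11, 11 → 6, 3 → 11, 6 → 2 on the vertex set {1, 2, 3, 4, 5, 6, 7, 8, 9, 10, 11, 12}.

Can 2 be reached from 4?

Yes

Explore from 4.
Distance 1: reach 6.
Distance 2: reach 2.
Found 2.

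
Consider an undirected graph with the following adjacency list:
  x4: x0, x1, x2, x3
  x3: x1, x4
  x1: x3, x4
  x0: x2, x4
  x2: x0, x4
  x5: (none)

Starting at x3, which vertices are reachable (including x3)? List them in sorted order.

Start at x3.
Its neighbours: x1, x4.
Then their neighbours: x0, x2.
Nothing further is reachable.

x0, x1, x2, x3, x4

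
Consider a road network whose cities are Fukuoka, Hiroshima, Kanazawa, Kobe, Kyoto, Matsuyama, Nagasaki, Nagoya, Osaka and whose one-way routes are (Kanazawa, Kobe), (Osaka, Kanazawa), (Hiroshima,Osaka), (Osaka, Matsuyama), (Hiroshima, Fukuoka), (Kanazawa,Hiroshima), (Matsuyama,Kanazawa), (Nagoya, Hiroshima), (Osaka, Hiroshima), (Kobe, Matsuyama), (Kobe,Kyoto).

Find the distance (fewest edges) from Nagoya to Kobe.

Distance 0: Nagoya.
Distance 1: Hiroshima.
Distance 2: Fukuoka, Osaka.
Distance 3: Kanazawa, Matsuyama.
Distance 4: Kobe — contains Kobe.

4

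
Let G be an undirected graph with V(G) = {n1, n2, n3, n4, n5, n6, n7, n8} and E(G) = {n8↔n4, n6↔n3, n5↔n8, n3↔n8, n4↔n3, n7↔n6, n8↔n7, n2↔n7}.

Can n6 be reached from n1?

No

n1 has no edges, so nothing is reachable from it.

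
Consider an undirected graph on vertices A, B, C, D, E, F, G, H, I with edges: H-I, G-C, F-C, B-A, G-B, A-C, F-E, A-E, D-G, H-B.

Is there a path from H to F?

Explore from H.
Distance 1: reach B, I.
Distance 2: reach A, G.
Distance 3: reach C, D, E.
Distance 4: reach F.
Found F.

Yes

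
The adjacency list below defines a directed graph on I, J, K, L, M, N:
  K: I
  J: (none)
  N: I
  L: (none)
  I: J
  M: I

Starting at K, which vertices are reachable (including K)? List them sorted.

I, J, K

Start at K.
Its neighbours: I.
Then their neighbours: J.
Nothing further is reachable.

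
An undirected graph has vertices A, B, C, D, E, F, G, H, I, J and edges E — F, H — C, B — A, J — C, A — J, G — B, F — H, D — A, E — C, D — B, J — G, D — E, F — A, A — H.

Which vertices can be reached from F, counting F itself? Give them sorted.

A, B, C, D, E, F, G, H, J

Start at F.
Its neighbours: A, E, H.
Then their neighbours: B, C, D, J.
Then next layer: G.
Nothing further is reachable.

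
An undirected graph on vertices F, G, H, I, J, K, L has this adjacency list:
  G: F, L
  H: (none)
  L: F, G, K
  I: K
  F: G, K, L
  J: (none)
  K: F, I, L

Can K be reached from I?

Yes

Explore from I.
Distance 1: reach K.
Found K.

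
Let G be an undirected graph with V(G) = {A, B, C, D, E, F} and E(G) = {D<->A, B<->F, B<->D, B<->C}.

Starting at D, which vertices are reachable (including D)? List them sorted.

A, B, C, D, F

Start at D.
Its neighbours: A, B.
Then their neighbours: C, F.
Nothing further is reachable.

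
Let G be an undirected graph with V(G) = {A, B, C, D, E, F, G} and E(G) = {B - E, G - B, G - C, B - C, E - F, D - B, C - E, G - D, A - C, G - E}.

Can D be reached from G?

Explore from G.
Distance 1: reach B, C, D, E.
Found D.

Yes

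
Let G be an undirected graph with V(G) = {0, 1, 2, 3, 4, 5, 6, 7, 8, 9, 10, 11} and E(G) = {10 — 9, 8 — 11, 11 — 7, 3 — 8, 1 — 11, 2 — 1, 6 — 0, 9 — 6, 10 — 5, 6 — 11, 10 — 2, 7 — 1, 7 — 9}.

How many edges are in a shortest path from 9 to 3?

Distance 0: 9.
Distance 1: 6, 7, 10.
Distance 2: 0, 1, 2, 5, 11.
Distance 3: 8.
Distance 4: 3 — contains 3.

4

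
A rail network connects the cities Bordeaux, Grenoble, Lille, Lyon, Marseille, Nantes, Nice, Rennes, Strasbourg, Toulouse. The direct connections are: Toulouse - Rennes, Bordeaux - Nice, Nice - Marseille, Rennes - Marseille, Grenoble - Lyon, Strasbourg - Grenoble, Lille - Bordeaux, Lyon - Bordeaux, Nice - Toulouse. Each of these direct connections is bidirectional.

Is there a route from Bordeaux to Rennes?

Explore from Bordeaux.
Distance 1: reach Lille, Lyon, Nice.
Distance 2: reach Grenoble, Marseille, Toulouse.
Distance 3: reach Rennes, Strasbourg.
Found Rennes.

Yes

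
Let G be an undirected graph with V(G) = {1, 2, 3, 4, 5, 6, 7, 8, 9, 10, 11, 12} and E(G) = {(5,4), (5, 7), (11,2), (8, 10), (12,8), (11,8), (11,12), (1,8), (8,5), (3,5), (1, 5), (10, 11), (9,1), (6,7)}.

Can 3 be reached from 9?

Yes

Explore from 9.
Distance 1: reach 1.
Distance 2: reach 5, 8.
Distance 3: reach 3, 4, 7, 10, 11, 12.
Found 3.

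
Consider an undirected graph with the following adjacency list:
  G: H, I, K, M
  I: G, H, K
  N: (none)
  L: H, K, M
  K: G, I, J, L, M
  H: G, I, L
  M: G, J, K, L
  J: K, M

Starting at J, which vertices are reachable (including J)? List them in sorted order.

G, H, I, J, K, L, M

Start at J.
Its neighbours: K, M.
Then their neighbours: G, I, L.
Then next layer: H.
Nothing further is reachable.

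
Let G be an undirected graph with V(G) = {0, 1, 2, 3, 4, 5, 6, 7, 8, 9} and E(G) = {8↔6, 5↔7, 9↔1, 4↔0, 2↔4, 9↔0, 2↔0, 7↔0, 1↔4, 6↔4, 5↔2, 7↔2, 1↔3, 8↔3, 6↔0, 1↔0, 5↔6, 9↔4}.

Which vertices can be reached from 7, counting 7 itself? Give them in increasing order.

0, 1, 2, 3, 4, 5, 6, 7, 8, 9

Start at 7.
Its neighbours: 0, 2, 5.
Then their neighbours: 1, 4, 6, 9.
Then next layer: 3, 8.
Every vertex is now reached.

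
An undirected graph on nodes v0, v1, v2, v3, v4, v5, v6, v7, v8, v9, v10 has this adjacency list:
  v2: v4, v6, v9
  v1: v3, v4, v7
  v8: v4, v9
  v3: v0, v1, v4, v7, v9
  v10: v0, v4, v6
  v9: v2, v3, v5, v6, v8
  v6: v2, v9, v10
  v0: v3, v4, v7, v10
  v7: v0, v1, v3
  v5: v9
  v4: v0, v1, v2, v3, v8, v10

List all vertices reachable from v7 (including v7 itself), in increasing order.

v0, v1, v2, v3, v4, v5, v6, v7, v8, v9, v10

Start at v7.
Its neighbours: v0, v1, v3.
Then their neighbours: v4, v9, v10.
Then next layer: v2, v5, v6, v8.
Every vertex is now reached.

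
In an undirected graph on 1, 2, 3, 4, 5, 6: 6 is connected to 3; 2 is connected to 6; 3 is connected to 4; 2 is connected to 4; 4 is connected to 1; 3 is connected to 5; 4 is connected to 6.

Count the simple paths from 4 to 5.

4–2–6–3–5
4–3–5
4–6–3–5

3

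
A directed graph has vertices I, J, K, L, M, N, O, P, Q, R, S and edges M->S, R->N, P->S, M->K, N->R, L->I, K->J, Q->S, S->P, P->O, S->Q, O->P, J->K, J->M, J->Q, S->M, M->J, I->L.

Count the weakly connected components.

3

From I: component {I, L}.
From J: component {J, K, M, O, P, Q, S}.
From N: component {N, R}.
That's 3 components.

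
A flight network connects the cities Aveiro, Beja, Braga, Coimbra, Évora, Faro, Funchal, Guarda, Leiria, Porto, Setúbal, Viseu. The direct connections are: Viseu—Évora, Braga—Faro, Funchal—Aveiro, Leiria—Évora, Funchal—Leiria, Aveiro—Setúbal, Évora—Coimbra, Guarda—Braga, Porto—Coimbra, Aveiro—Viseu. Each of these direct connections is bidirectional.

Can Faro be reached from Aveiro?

Explore from Aveiro.
Distance 1: reach Funchal, Setúbal, Viseu.
Distance 2: reach Évora, Leiria.
Distance 3: reach Coimbra.
Distance 4: reach Porto.
The search is exhausted without reaching Faro; it lies in a different component.

No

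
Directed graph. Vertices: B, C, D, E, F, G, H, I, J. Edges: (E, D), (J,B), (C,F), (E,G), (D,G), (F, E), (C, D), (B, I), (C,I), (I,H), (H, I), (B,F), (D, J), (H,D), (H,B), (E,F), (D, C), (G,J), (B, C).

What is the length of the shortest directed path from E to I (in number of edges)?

Distance 0: E.
Distance 1: D, F, G.
Distance 2: C, J.
Distance 3: B, I — contains I.

3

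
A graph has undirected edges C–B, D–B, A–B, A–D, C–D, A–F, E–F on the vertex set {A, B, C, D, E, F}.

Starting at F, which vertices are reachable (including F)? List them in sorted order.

A, B, C, D, E, F

Start at F.
Its neighbours: A, E.
Then their neighbours: B, D.
Then next layer: C.
Every vertex is now reached.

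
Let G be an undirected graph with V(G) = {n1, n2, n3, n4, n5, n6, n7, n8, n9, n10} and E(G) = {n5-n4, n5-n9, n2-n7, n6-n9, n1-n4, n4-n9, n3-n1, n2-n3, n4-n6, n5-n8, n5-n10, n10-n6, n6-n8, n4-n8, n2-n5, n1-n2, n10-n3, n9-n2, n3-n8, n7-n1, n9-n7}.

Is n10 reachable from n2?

Explore from n2.
Distance 1: reach n1, n3, n5, n7, n9.
Distance 2: reach n4, n6, n8, n10.
Found n10.

Yes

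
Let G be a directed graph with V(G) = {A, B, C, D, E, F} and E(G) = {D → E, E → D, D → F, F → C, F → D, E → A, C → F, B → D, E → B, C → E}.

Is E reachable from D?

Explore from D.
Distance 1: reach E, F.
Found E.

Yes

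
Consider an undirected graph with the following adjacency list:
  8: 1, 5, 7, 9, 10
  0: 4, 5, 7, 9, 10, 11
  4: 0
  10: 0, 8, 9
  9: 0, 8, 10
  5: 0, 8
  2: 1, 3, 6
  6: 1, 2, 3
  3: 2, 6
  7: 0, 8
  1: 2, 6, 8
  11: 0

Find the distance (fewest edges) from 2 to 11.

5

Distance 0: 2.
Distance 1: 1, 3, 6.
Distance 2: 8.
Distance 3: 5, 7, 9, 10.
Distance 4: 0.
Distance 5: 4, 11 — contains 11.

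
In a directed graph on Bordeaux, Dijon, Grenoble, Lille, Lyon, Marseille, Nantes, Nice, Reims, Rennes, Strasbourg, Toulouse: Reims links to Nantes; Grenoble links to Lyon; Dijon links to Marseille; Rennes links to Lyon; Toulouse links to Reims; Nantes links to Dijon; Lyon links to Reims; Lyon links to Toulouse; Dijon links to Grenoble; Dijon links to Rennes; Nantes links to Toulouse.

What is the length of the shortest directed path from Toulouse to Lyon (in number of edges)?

Distance 0: Toulouse.
Distance 1: Reims.
Distance 2: Nantes.
Distance 3: Dijon.
Distance 4: Grenoble, Marseille, Rennes.
Distance 5: Lyon — contains Lyon.

5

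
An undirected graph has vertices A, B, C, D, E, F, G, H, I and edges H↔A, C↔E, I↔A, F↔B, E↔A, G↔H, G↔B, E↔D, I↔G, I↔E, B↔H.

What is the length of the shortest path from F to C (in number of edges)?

5

Distance 0: F.
Distance 1: B.
Distance 2: G, H.
Distance 3: A, I.
Distance 4: E.
Distance 5: C, D — contains C.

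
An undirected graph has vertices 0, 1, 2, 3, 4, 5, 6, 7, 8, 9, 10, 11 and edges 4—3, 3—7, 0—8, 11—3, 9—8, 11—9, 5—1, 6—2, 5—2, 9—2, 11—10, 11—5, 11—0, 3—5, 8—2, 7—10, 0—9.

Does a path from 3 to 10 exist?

Explore from 3.
Distance 1: reach 4, 5, 7, 11.
Distance 2: reach 0, 1, 2, 9, 10.
Found 10.

Yes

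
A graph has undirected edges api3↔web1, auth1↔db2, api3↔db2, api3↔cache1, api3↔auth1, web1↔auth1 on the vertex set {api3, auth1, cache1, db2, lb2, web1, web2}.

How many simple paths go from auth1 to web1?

auth1–api3–web1
auth1–db2–api3–web1
auth1–web1

3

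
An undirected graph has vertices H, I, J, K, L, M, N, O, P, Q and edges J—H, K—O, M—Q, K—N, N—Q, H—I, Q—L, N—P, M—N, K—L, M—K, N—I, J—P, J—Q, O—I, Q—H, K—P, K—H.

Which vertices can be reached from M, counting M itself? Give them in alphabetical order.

Start at M.
Its neighbours: K, N, Q.
Then their neighbours: H, I, J, L, O, P.
Every vertex is now reached.

H, I, J, K, L, M, N, O, P, Q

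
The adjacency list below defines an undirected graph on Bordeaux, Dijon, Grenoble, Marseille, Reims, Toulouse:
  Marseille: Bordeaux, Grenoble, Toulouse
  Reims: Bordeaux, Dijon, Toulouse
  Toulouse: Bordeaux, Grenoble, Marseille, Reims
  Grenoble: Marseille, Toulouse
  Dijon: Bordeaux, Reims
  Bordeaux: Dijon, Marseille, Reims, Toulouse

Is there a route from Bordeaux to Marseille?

Yes

Explore from Bordeaux.
Distance 1: reach Dijon, Marseille, Reims, Toulouse.
Found Marseille.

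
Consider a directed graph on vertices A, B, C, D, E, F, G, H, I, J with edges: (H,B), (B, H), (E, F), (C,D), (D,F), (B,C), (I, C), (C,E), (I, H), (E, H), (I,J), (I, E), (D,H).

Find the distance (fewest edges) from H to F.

4

Distance 0: H.
Distance 1: B.
Distance 2: C.
Distance 3: D, E.
Distance 4: F — contains F.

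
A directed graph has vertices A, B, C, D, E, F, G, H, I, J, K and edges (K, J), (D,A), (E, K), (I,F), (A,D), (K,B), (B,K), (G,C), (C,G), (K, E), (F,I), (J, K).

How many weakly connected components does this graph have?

From A: component {A, D}.
From B: component {B, E, J, K}.
From C: component {C, G}.
From F: component {F, I}.
From H: component {H}.
That's 5 components.

5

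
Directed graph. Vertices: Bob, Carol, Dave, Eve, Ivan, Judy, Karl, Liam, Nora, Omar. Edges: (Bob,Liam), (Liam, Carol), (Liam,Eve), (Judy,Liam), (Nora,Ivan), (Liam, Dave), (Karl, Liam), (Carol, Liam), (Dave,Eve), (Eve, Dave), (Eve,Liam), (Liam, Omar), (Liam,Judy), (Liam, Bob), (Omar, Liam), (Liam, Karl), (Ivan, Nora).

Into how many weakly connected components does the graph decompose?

2

From Bob: component {Bob, Carol, Dave, Eve, Judy, Karl, Liam, Omar}.
From Ivan: component {Ivan, Nora}.
That's 2 components.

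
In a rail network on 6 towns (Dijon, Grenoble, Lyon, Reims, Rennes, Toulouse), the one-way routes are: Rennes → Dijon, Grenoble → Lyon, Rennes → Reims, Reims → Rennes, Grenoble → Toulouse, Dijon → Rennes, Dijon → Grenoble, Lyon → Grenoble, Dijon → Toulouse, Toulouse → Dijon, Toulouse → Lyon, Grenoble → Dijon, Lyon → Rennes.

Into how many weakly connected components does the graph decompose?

1

From Dijon: component {Dijon, Grenoble, Lyon, Reims, Rennes, Toulouse}.
That's 1 component.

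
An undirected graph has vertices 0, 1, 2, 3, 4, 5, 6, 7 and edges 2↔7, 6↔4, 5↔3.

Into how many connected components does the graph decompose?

From 0: component {0}.
From 1: component {1}.
From 2: component {2, 7}.
From 3: component {3, 5}.
From 4: component {4, 6}.
That's 5 components.

5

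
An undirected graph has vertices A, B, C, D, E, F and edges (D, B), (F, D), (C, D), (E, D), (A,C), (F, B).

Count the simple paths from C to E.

C–D–E

1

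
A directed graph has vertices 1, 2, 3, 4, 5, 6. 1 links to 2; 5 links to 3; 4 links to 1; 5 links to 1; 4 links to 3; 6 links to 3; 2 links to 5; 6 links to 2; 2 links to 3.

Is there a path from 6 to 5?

Yes

Explore from 6.
Distance 1: reach 2, 3.
Distance 2: reach 5.
Found 5.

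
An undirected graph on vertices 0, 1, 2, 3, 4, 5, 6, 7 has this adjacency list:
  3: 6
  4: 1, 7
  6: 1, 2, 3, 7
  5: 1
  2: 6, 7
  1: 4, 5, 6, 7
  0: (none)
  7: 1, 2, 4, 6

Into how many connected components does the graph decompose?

From 0: component {0}.
From 1: component {1, 2, 3, 4, 5, 6, 7}.
That's 2 components.

2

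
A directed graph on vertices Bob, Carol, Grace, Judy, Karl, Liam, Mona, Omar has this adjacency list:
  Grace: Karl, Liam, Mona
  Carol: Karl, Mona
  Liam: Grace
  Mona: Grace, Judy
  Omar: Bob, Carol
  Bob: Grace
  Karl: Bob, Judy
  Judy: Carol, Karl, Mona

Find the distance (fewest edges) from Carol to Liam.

3

Distance 0: Carol.
Distance 1: Karl, Mona.
Distance 2: Bob, Grace, Judy.
Distance 3: Liam — contains Liam.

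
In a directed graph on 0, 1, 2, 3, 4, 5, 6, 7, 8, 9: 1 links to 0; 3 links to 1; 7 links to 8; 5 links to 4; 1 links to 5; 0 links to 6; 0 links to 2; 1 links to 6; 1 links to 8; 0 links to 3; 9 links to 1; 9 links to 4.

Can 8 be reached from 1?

Explore from 1.
Distance 1: reach 0, 5, 6, 8.
Found 8.

Yes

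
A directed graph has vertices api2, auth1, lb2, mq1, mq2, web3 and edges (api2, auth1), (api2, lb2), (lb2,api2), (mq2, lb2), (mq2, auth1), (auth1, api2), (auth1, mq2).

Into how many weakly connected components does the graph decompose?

From api2: component {api2, auth1, lb2, mq2}.
From mq1: component {mq1}.
From web3: component {web3}.
That's 3 components.

3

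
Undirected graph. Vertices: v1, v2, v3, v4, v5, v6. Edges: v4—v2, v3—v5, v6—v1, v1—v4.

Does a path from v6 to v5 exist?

No

Explore from v6.
Distance 1: reach v1.
Distance 2: reach v4.
Distance 3: reach v2.
The search is exhausted without reaching v5; it lies in a different component.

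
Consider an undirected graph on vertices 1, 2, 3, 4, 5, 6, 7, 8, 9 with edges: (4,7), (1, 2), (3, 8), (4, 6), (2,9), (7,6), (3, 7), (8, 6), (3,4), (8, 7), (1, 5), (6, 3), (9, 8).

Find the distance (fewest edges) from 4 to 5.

6

Distance 0: 4.
Distance 1: 3, 6, 7.
Distance 2: 8.
Distance 3: 9.
Distance 4: 2.
Distance 5: 1.
Distance 6: 5 — contains 5.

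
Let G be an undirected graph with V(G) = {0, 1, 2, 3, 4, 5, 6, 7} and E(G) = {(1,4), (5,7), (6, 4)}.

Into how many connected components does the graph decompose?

From 0: component {0}.
From 1: component {1, 4, 6}.
From 2: component {2}.
From 3: component {3}.
From 5: component {5, 7}.
That's 5 components.

5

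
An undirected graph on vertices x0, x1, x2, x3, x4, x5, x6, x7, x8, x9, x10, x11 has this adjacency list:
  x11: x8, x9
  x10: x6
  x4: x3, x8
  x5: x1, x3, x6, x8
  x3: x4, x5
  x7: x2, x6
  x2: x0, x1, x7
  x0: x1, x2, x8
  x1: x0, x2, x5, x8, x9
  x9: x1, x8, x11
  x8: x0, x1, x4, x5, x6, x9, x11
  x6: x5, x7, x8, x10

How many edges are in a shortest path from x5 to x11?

Distance 0: x5.
Distance 1: x1, x3, x6, x8.
Distance 2: x0, x2, x4, x7, x9, x10, x11 — contains x11.

2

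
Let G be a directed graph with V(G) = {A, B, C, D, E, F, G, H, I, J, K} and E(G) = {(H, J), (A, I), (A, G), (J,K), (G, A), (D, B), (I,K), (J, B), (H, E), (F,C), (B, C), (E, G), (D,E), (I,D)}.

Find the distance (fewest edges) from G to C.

Distance 0: G.
Distance 1: A.
Distance 2: I.
Distance 3: D, K.
Distance 4: B, E.
Distance 5: C — contains C.

5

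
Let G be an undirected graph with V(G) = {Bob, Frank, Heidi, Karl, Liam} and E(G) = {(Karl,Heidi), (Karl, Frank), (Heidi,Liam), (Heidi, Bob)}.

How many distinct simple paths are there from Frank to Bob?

Frank–Karl–Heidi–Bob

1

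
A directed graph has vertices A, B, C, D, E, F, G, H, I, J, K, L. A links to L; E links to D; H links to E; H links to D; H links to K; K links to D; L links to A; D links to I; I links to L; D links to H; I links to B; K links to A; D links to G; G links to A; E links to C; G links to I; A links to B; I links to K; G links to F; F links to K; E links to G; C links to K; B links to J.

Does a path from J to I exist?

J has no outgoing edges, so nothing is reachable from it.

No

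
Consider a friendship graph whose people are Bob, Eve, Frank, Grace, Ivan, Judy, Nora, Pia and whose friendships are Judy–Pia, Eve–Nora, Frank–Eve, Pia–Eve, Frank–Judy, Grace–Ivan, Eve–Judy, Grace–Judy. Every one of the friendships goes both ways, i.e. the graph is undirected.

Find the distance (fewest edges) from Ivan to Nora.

4

Distance 0: Ivan.
Distance 1: Grace.
Distance 2: Judy.
Distance 3: Eve, Frank, Pia.
Distance 4: Nora — contains Nora.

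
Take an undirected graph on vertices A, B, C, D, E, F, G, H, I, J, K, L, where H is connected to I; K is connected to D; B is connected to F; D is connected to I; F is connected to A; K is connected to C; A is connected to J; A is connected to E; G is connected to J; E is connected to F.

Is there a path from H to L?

Explore from H.
Distance 1: reach I.
Distance 2: reach D.
Distance 3: reach K.
Distance 4: reach C.
The search is exhausted without reaching L; it lies in a different component.

No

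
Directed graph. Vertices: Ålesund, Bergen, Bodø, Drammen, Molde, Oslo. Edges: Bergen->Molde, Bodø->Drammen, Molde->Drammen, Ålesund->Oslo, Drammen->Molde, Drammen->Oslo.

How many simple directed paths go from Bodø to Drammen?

1

Bodø→Drammen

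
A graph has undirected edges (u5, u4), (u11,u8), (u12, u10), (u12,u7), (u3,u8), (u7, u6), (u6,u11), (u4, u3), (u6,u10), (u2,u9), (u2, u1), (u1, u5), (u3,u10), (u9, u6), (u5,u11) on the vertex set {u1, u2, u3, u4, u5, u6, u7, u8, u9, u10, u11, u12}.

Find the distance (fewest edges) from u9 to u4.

4

Distance 0: u9.
Distance 1: u2, u6.
Distance 2: u1, u7, u10, u11.
Distance 3: u3, u5, u8, u12.
Distance 4: u4 — contains u4.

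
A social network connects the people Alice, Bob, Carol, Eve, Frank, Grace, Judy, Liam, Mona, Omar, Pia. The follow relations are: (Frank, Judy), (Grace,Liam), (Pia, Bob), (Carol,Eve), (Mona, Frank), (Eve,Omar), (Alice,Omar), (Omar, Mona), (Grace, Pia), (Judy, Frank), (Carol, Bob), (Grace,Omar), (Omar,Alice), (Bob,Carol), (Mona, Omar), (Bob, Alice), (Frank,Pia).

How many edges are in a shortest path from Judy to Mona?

6

Distance 0: Judy.
Distance 1: Frank.
Distance 2: Pia.
Distance 3: Bob.
Distance 4: Alice, Carol.
Distance 5: Eve, Omar.
Distance 6: Mona — contains Mona.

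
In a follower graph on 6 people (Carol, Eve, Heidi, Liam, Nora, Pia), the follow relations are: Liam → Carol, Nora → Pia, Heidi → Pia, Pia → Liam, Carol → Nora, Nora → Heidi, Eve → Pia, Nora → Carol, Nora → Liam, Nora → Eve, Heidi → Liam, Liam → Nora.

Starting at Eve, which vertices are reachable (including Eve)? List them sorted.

Start at Eve.
Its neighbours: Pia.
Then their neighbours: Liam.
Then next layer: Carol, Nora.
Then next layer: Heidi.
Every vertex is now reached.

Carol, Eve, Heidi, Liam, Nora, Pia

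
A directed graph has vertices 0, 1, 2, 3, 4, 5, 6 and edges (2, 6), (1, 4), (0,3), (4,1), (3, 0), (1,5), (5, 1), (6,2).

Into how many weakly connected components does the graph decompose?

From 0: component {0, 3}.
From 1: component {1, 4, 5}.
From 2: component {2, 6}.
That's 3 components.

3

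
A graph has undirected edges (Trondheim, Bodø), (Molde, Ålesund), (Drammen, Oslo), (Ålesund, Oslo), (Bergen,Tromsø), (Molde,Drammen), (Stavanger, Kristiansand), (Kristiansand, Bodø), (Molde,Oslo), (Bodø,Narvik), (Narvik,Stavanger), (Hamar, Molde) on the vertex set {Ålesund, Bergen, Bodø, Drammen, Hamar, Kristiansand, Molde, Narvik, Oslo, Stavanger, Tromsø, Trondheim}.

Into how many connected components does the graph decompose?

From Ålesund: component {Ålesund, Drammen, Hamar, Molde, Oslo}.
From Bergen: component {Bergen, Tromsø}.
From Bodø: component {Bodø, Kristiansand, Narvik, Stavanger, Trondheim}.
That's 3 components.

3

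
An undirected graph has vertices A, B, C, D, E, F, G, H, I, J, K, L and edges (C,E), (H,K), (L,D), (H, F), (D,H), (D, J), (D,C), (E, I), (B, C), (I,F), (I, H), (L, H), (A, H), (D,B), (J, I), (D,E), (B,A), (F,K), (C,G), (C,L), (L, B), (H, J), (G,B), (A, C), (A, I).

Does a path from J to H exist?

Explore from J.
Distance 1: reach D, H, I.
Found H.

Yes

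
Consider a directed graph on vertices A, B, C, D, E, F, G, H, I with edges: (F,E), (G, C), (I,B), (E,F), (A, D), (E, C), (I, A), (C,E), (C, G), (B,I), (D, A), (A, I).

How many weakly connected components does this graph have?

3

From A: component {A, B, D, I}.
From C: component {C, E, F, G}.
From H: component {H}.
That's 3 components.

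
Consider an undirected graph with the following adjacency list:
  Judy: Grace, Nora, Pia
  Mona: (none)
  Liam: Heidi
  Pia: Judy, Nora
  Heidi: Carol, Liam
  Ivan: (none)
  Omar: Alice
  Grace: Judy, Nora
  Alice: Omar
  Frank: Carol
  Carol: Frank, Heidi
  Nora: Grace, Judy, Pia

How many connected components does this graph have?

From Alice: component {Alice, Omar}.
From Carol: component {Carol, Frank, Heidi, Liam}.
From Grace: component {Grace, Judy, Nora, Pia}.
From Ivan: component {Ivan}.
From Mona: component {Mona}.
That's 5 components.

5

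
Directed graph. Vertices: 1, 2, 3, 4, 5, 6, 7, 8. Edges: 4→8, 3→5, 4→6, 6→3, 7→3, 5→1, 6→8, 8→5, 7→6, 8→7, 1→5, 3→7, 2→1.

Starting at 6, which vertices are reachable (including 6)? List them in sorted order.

1, 3, 5, 6, 7, 8

Start at 6.
Its neighbours: 3, 8.
Then their neighbours: 5, 7.
Then next layer: 1.
Nothing further is reachable.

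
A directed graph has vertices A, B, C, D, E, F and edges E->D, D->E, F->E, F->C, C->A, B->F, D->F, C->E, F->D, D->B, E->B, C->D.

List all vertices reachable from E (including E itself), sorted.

A, B, C, D, E, F

Start at E.
Its neighbours: B, D.
Then their neighbours: F.
Then next layer: C.
Then next layer: A.
Every vertex is now reached.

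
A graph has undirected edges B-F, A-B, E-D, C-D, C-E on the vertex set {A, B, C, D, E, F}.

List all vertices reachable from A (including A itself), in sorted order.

A, B, F

Start at A.
Its neighbours: B.
Then their neighbours: F.
Nothing further is reachable.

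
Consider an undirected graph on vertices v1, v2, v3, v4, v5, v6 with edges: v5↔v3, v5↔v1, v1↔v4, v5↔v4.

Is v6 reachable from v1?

No

Explore from v1.
Distance 1: reach v4, v5.
Distance 2: reach v3.
The search is exhausted without reaching v6; it lies in a different component.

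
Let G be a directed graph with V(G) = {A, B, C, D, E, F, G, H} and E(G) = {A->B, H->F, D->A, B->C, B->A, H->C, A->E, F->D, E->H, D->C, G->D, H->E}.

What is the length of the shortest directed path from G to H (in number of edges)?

4

Distance 0: G.
Distance 1: D.
Distance 2: A, C.
Distance 3: B, E.
Distance 4: H — contains H.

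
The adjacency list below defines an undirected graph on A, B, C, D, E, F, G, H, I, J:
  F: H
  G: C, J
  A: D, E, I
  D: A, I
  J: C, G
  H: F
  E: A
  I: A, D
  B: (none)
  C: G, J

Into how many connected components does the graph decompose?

4

From A: component {A, D, E, I}.
From B: component {B}.
From C: component {C, G, J}.
From F: component {F, H}.
That's 4 components.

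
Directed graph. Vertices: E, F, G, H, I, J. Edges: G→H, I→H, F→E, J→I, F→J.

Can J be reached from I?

No

Explore from I.
Distance 1: reach H.
The search from I is exhausted; no directed path reaches J.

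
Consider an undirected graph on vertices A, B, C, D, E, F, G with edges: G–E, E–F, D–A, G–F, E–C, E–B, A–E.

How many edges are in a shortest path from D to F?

Distance 0: D.
Distance 1: A.
Distance 2: E.
Distance 3: B, C, F, G — contains F.

3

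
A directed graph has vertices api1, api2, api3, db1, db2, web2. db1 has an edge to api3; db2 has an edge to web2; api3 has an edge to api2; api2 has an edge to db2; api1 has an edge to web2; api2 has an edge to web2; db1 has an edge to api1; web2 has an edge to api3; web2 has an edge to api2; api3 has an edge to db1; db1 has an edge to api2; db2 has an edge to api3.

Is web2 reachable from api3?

Explore from api3.
Distance 1: reach api2, db1.
Distance 2: reach api1, db2, web2.
Found web2.

Yes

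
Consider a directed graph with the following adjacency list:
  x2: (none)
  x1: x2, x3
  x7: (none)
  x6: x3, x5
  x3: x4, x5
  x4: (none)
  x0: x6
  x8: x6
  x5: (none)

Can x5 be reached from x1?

Explore from x1.
Distance 1: reach x2, x3.
Distance 2: reach x4, x5.
Found x5.

Yes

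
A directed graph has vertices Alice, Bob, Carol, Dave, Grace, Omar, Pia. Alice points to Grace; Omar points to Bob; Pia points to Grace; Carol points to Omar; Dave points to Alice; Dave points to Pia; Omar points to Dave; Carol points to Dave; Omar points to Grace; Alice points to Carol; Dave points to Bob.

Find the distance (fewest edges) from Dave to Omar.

3

Distance 0: Dave.
Distance 1: Alice, Bob, Pia.
Distance 2: Carol, Grace.
Distance 3: Omar — contains Omar.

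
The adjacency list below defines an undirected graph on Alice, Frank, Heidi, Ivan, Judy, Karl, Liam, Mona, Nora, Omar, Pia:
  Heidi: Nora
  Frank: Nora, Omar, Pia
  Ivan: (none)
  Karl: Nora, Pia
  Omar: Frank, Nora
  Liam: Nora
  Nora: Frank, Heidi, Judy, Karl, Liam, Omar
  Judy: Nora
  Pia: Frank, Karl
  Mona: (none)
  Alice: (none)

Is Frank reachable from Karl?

Explore from Karl.
Distance 1: reach Nora, Pia.
Distance 2: reach Frank, Heidi, Judy, Liam, Omar.
Found Frank.

Yes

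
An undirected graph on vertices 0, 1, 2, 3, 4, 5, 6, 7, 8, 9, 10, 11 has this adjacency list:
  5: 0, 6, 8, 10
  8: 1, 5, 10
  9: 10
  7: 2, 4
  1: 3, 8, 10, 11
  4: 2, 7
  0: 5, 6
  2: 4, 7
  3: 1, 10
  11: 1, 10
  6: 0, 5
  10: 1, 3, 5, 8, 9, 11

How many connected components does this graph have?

From 0: component {0, 1, 3, 5, 6, 8, 9, 10, 11}.
From 2: component {2, 4, 7}.
That's 2 components.

2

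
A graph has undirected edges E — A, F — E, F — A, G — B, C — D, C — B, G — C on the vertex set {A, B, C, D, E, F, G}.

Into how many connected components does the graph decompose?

2

From A: component {A, E, F}.
From B: component {B, C, D, G}.
That's 2 components.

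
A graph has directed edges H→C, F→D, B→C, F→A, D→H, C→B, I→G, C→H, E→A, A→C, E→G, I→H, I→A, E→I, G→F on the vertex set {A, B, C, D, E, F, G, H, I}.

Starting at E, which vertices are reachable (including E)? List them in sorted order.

Start at E.
Its neighbours: A, G, I.
Then their neighbours: C, F, H.
Then next layer: B, D.
Every vertex is now reached.

A, B, C, D, E, F, G, H, I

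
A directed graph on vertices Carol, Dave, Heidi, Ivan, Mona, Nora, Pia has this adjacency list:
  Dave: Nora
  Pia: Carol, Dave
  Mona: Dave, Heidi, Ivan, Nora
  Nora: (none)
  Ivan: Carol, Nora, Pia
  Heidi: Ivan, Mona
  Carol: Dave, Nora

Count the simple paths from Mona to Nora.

Mona→Dave→Nora
Mona→Heidi→Ivan→Carol→Dave→Nora
Mona→Heidi→Ivan→Carol→Nora
Mona→Heidi→Ivan→Nora
Mona→Heidi→Ivan→Pia→Carol→Dave→Nora
Mona→Heidi→Ivan→Pia→Carol→Nora
Mona→Heidi→Ivan→Pia→Dave→Nora
Mona→Ivan→Carol→Dave→Nora
Mona→Ivan→Carol→Nora
Mona→Ivan→Nora
Mona→Ivan→Pia→Carol→Dave→Nora
Mona→Ivan→Pia→Carol→Nora
Mona→Ivan→Pia→Dave→Nora
Mona→Nora

14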